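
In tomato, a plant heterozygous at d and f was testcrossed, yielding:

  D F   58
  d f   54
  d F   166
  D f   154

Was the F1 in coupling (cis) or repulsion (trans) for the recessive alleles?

The two most frequent classes are D f (154) and d F (166); these are the parental (non-recombinant) types.
So the F1 carried D f on one chromosome and d F on the other — the recessive alleles are on opposite chromosomes (trans / repulsion).

trans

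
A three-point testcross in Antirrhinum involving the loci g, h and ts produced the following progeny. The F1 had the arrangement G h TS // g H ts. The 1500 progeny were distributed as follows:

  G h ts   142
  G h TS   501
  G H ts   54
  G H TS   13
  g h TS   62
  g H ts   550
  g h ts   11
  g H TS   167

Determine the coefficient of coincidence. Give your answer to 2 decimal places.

0.77

The two rarest classes, G H TS and g h ts, are the double crossovers. Comparing them with the parentals, only the h allele has switched, so h is the middle locus and the order is g – h – ts.
g–h: (116 + 24)/1500 = 0.0933; h–ts: (309 + 24)/1500 = 0.2220.
Expected DCO frequency = 0.0933 × 0.2220 ≈ 0.02071; observed = 24/1500 ≈ 0.01600.
Coefficient of coincidence = 0.01600/0.02071 ≈ 0.77.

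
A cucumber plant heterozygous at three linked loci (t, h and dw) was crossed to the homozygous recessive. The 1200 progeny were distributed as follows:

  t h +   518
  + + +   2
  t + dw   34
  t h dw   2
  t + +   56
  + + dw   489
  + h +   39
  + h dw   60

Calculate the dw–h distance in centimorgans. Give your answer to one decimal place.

The two most frequent reciprocal classes, t h + and + + dw, are the parental types, so the F1 was t h + / + + dw.
The two rarest classes, t h dw and + + +, are the double crossovers. Comparing them with the parentals, only the dw allele has switched, so dw is the middle locus and the order is h – dw – t.
Crossovers in the h–dw interval produce the single-crossover classes t + + and + h dw (56 + 60 = 116) plus the double crossovers (4).
RF(h–dw) = (116 + 4) / 1200 = 120/1200 = 0.1000 → 10.0 centimorgans.

10.0 centimorgans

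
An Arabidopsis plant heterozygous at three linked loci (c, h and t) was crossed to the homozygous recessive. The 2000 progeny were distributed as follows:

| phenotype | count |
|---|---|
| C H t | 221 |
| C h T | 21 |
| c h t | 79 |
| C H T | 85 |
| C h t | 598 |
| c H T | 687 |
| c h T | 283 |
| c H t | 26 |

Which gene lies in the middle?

The two most frequent reciprocal classes, C h t and c H T, are the parental types, so the F1 was C h t / c H T.
The two rarest classes, C h T and c H t, are the double crossovers. Comparing them with the parentals, only the t allele has switched, so t is the middle locus and the order is h – t – c.

t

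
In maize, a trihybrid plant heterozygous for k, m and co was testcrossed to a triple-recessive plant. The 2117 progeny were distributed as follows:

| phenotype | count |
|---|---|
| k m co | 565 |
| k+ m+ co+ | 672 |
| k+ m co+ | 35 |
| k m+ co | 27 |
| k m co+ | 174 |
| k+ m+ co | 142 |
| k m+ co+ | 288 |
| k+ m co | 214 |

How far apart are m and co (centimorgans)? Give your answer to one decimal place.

The two most frequent reciprocal classes, k m co and k+ m+ co+, are the parental types, so the F1 was k m co / k+ m+ co+.
The two rarest classes, k m+ co and k+ m co+, are the double crossovers. Comparing them with the parentals, only the m allele has switched, so m is the middle locus and the order is co – m – k.
Crossovers in the co–m interval produce the single-crossover classes k m co+ and k+ m+ co (174 + 142 = 316) plus the double crossovers (62).
RF(co–m) = (316 + 62) / 2117 = 378/2117 = 0.1786 → 17.9 centimorgans.

17.9 centimorgans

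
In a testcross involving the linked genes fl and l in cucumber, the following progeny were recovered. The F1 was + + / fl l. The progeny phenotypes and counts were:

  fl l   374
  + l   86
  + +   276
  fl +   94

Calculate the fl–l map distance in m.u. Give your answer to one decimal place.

21.7 m.u.

The recombinant classes are + l and fl +: 86 + 94 = 180.
Recombination frequency = 180/830 = 0.2169 ≈ 21.7%, i.e. 21.7 m.u.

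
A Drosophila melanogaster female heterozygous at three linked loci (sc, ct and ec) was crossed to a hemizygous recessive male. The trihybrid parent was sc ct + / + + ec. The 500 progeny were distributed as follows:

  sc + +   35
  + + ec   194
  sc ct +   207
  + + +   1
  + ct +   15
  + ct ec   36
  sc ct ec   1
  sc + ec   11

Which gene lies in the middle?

ec

The two rarest classes, sc ct ec and + + +, are the double crossovers. Comparing them with the parentals, only the ec allele has switched, so ec is the middle locus and the order is ct – ec – sc.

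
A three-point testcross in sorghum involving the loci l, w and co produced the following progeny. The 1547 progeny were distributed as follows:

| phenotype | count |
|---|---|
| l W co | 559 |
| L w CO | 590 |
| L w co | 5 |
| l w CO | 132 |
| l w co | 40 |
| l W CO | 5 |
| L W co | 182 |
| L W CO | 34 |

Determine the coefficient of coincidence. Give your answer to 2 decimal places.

0.57

The two most frequent reciprocal classes, l W co and L w CO, are the parental types, so the F1 was l W co / L w CO.
The two rarest classes, l W CO and L w co, are the double crossovers. Comparing them with the parentals, only the co allele has switched, so co is the middle locus and the order is l – co – w.
l–co: (314 + 10)/1547 = 0.2094; co–w: (74 + 10)/1547 = 0.0543.
Expected DCO frequency = 0.2094 × 0.0543 ≈ 0.01137; observed = 10/1547 ≈ 0.00646.
Coefficient of coincidence = 0.00646/0.01137 ≈ 0.57.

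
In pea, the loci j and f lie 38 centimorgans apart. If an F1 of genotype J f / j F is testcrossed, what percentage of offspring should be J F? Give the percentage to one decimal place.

19.0%

A map distance of 38 centimorgans corresponds to a recombination frequency of 0.380.
The F1 is J f / j F, so J F is a recombinant gamete class with expected frequency r/2 = 0.380/2 = 0.1900.
That is 0.1900 = 19.0% of the progeny.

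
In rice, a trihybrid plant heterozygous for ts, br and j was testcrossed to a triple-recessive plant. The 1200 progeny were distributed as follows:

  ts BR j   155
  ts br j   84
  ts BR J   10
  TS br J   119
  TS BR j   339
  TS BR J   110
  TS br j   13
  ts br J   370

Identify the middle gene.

The two most frequent reciprocal classes, TS BR j and ts br J, are the parental types, so the F1 was TS BR j / ts br J.
The two rarest classes, TS br j and ts BR J, are the double crossovers. Comparing them with the parentals, only the br allele has switched, so br is the middle locus and the order is ts – br – j.

br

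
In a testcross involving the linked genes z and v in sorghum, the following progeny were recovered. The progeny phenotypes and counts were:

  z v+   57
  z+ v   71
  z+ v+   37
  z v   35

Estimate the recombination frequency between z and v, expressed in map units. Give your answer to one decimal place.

36.0 map units

The two most frequent classes, z+ v (71) and z v+ (57), are the parental types, so the F1 was z+ v / z v+.
The recombinant classes are z+ v+ and z v: 37 + 35 = 72.
Recombination frequency = 72/200 = 0.3600 ≈ 36.0%, i.e. 36.0 map units.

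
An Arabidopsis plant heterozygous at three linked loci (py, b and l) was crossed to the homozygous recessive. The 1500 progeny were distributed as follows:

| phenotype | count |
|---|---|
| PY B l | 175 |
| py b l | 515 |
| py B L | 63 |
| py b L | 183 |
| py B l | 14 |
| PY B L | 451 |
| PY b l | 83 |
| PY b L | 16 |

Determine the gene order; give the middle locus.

b

The two most frequent reciprocal classes, PY B L and py b l, are the parental types, so the F1 was PY B L / py b l.
The two rarest classes, PY b L and py B l, are the double crossovers. Comparing them with the parentals, only the b allele has switched, so b is the middle locus and the order is l – b – py.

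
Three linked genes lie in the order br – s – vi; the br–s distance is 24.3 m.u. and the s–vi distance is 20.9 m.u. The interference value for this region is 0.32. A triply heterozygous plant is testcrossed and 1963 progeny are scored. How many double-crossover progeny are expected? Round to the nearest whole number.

Map distances give recombination frequencies of 0.243 and 0.209 for the two intervals.
With interference 0.32 (so coincidence = 0.68), expected double-crossover frequency = 0.243 × 0.209 × 0.68 = 0.03454.
Expected number = 0.03454 × 1963 = 67.79 ≈ 68.

68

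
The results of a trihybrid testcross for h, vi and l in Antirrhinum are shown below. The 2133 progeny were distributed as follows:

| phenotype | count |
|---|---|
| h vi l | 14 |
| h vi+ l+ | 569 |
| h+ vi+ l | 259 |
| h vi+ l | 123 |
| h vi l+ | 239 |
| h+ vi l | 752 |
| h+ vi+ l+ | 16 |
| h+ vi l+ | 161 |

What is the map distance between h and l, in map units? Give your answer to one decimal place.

14.7 map units

The two most frequent reciprocal classes, h vi+ l+ and h+ vi l, are the parental types, so the F1 was h vi+ l+ / h+ vi l.
The two rarest classes, h+ vi+ l+ and h vi l, are the double crossovers. Comparing them with the parentals, only the h allele has switched, so h is the middle locus and the order is vi – h – l.
Crossovers in the h–l interval produce the single-crossover classes h vi+ l and h+ vi l+ (123 + 161 = 284) plus the double crossovers (30).
RF(h–l) = (284 + 30) / 2133 = 314/2133 = 0.1472 → 14.7 map units.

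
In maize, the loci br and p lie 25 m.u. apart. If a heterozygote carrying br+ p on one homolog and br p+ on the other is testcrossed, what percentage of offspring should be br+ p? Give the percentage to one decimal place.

37.5%

A map distance of 25 m.u. corresponds to a recombination frequency of 0.250.
The F1 is br+ p / br p+, so br+ p is a parental gamete class with expected frequency (1 − r)/2 = 0.750/2 = 0.3750.
That is 0.3750 = 37.5% of the progeny.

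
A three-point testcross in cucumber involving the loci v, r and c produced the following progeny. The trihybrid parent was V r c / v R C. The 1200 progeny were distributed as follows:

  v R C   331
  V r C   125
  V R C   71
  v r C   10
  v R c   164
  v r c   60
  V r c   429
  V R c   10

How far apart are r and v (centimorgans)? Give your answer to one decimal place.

The two rarest classes, V R c and v r C, are the double crossovers. Comparing them with the parentals, only the r allele has switched, so r is the middle locus and the order is c – r – v.
Crossovers in the r–v interval produce the single-crossover classes v r c and V R C (60 + 71 = 131) plus the double crossovers (20).
RF(r–v) = (131 + 20) / 1200 = 151/1200 = 0.1258 → 12.6 centimorgans.

12.6 centimorgans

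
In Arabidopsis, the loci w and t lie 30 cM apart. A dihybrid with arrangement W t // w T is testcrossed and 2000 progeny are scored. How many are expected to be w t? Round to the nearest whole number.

300

A map distance of 30 cM corresponds to a recombination frequency of 0.300.
The F1 is W t / w T, so w t is a recombinant gamete class with expected frequency r/2 = 0.300/2 = 0.1500.
Expected number = 0.1500 × 2000 = 300.00 ≈ 300.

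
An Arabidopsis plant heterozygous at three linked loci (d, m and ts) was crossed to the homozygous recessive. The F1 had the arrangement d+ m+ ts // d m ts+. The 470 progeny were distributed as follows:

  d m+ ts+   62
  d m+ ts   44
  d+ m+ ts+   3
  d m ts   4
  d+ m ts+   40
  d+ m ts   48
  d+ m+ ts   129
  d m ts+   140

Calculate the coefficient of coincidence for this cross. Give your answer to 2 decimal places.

The two rarest classes, d+ m+ ts+ and d m ts, are the double crossovers. Comparing them with the parentals, only the ts allele has switched, so ts is the middle locus and the order is m – ts – d.
m–ts: (110 + 7)/470 = 0.2489; ts–d: (84 + 7)/470 = 0.1936.
Expected DCO frequency = 0.2489 × 0.1936 ≈ 0.04819; observed = 7/470 ≈ 0.01489.
Coefficient of coincidence = 0.01489/0.04819 ≈ 0.31.

0.31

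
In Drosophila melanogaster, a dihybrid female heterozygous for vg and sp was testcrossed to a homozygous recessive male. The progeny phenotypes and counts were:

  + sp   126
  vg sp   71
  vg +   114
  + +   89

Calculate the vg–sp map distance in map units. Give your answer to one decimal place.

40.0 map units

The two most frequent classes, + sp (126) and vg + (114), are the parental types, so the F1 was + sp / vg +.
The recombinant classes are + + and vg sp: 89 + 71 = 160.
Recombination frequency = 160/400 = 0.4000 ≈ 40.0%, i.e. 40.0 map units.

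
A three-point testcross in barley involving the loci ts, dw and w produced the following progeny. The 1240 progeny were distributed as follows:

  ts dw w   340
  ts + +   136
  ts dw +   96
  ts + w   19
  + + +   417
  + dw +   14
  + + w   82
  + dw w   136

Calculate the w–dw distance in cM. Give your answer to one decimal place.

The two most frequent reciprocal classes, ts dw w and + + +, are the parental types, so the F1 was ts dw w / + + +.
The two rarest classes, ts + w and + dw +, are the double crossovers. Comparing them with the parentals, only the dw allele has switched, so dw is the middle locus and the order is w – dw – ts.
Crossovers in the w–dw interval produce the single-crossover classes ts dw + and + + w (96 + 82 = 178) plus the double crossovers (33).
RF(w–dw) = (178 + 33) / 1240 = 211/1240 = 0.1702 → 17.0 cM.

17.0 cM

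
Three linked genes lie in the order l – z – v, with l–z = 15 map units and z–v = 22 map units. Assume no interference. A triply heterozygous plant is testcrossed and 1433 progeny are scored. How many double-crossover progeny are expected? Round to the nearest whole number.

47

Map distances give recombination frequencies of 0.150 and 0.220 for the two intervals.
With no interference, expected double-crossover frequency = 0.150 × 0.220 = 0.03300.
Expected number = 0.03300 × 1433 = 47.29 ≈ 47.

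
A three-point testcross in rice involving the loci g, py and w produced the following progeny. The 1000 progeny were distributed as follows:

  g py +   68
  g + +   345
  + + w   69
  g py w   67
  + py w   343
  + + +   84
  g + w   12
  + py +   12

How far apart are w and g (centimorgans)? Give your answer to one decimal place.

17.5 centimorgans

The two most frequent reciprocal classes, g + + and + py w, are the parental types, so the F1 was g + + / + py w.
The two rarest classes, g + w and + py +, are the double crossovers. Comparing them with the parentals, only the w allele has switched, so w is the middle locus and the order is py – w – g.
Crossovers in the w–g interval produce the single-crossover classes + + + and g py w (84 + 67 = 151) plus the double crossovers (24).
RF(w–g) = (151 + 24) / 1000 = 175/1000 = 0.1750 → 17.5 centimorgans.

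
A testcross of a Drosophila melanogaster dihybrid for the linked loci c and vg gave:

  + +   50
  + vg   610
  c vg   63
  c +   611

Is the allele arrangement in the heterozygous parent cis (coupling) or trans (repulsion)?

The two most frequent classes are + vg (610) and c + (611); these are the parental (non-recombinant) types.
So the F1 carried + vg on one chromosome and c + on the other — the recessive alleles are on opposite chromosomes (trans / repulsion).

trans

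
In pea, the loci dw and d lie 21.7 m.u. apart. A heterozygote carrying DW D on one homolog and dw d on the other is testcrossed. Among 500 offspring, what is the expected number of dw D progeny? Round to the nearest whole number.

54

A map distance of 21.7 m.u. corresponds to a recombination frequency of 0.217.
The F1 is DW D / dw d, so dw D is a recombinant gamete class with expected frequency r/2 = 0.217/2 = 0.1085.
Expected number = 0.1085 × 500 = 54.25 ≈ 54.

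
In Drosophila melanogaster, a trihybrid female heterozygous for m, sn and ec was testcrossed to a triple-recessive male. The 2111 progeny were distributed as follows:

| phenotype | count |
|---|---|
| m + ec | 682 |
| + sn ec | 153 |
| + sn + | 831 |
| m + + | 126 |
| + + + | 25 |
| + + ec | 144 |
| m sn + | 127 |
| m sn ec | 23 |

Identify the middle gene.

The two most frequent reciprocal classes, m + ec and + sn +, are the parental types, so the F1 was m + ec / + sn +.
The two rarest classes, m sn ec and + + +, are the double crossovers. Comparing them with the parentals, only the sn allele has switched, so sn is the middle locus and the order is m – sn – ec.

sn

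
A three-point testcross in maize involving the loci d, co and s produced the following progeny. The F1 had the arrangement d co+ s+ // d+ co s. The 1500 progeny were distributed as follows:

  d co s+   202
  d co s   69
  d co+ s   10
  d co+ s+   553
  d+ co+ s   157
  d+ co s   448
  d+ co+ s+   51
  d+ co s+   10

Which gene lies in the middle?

s

The two rarest classes, d co+ s and d+ co s+, are the double crossovers. Comparing them with the parentals, only the s allele has switched, so s is the middle locus and the order is d – s – co.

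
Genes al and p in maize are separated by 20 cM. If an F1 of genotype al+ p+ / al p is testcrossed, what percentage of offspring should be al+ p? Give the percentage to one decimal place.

A map distance of 20 cM corresponds to a recombination frequency of 0.200.
The F1 is al+ p+ / al p, so al+ p is a recombinant gamete class with expected frequency r/2 = 0.200/2 = 0.1000.
That is 0.1000 = 10.0% of the progeny.

10.0%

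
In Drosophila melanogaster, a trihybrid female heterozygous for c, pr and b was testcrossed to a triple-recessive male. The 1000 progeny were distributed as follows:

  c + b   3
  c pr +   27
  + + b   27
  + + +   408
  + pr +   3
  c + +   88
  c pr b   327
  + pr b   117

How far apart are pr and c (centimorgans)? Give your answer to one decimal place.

21.1 centimorgans

The two most frequent reciprocal classes, c pr b and + + +, are the parental types, so the F1 was c pr b / + + +.
The two rarest classes, c + b and + pr +, are the double crossovers. Comparing them with the parentals, only the pr allele has switched, so pr is the middle locus and the order is c – pr – b.
Crossovers in the c–pr interval produce the single-crossover classes + pr b and c + + (117 + 88 = 205) plus the double crossovers (6).
RF(c–pr) = (205 + 6) / 1000 = 211/1000 = 0.2110 → 21.1 centimorgans.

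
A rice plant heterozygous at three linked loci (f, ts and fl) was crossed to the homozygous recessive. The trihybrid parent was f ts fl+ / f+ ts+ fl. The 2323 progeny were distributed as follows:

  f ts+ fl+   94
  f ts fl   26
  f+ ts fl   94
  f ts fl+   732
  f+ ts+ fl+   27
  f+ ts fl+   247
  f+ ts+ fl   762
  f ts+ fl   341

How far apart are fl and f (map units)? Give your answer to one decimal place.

The two rarest classes, f ts fl and f+ ts+ fl+, are the double crossovers. Comparing them with the parentals, only the fl allele has switched, so fl is the middle locus and the order is f – fl – ts.
Crossovers in the f–fl interval produce the single-crossover classes f+ ts fl+ and f ts+ fl (247 + 341 = 588) plus the double crossovers (53).
RF(f–fl) = (588 + 53) / 2323 = 641/2323 = 0.2759 → 27.6 map units.

27.6 map units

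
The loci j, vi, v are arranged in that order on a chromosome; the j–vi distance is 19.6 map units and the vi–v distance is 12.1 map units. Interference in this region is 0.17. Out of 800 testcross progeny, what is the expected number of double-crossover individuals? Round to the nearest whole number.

16

Map distances give recombination frequencies of 0.196 and 0.121 for the two intervals.
With interference 0.17 (so coincidence = 0.83), expected double-crossover frequency = 0.196 × 0.121 × 0.83 = 0.01968.
Expected number = 0.01968 × 800 = 15.75 ≈ 16.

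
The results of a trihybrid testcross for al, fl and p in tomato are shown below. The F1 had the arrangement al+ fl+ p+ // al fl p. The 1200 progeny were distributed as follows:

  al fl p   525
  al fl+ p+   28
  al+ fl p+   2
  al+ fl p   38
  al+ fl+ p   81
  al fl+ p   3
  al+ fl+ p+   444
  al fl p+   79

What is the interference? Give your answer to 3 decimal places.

The two rarest classes, al+ fl p+ and al fl+ p, are the double crossovers. Comparing them with the parentals, only the fl allele has switched, so fl is the middle locus and the order is p – fl – al.
p–fl: (160 + 5)/1200 = 0.1375; fl–al: (66 + 5)/1200 = 0.0592.
Expected DCO frequency = 0.1375 × 0.0592 ≈ 0.00814; observed = 5/1200 ≈ 0.00417.
Coefficient of coincidence = 0.00417/0.00814 ≈ 0.512; interference = 1 − 0.512 = 0.488.

0.488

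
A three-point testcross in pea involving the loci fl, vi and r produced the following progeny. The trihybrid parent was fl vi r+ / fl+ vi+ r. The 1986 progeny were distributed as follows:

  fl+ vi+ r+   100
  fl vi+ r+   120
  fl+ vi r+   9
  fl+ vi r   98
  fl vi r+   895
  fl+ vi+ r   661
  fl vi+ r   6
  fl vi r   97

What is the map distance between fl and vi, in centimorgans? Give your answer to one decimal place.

11.7 centimorgans

The two rarest classes, fl+ vi r+ and fl vi+ r, are the double crossovers. Comparing them with the parentals, only the fl allele has switched, so fl is the middle locus and the order is vi – fl – r.
Crossovers in the vi–fl interval produce the single-crossover classes fl vi+ r+ and fl+ vi r (120 + 98 = 218) plus the double crossovers (15).
RF(vi–fl) = (218 + 15) / 1986 = 233/1986 = 0.1173 → 11.7 centimorgans.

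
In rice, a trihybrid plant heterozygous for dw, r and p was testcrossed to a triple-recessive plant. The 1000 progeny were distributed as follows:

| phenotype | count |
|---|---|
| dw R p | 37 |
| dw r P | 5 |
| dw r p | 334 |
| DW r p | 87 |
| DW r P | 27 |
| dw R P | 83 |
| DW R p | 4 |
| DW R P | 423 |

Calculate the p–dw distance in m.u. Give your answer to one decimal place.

The two most frequent reciprocal classes, dw r p and DW R P, are the parental types, so the F1 was dw r p / DW R P.
The two rarest classes, dw r P and DW R p, are the double crossovers. Comparing them with the parentals, only the p allele has switched, so p is the middle locus and the order is r – p – dw.
Crossovers in the p–dw interval produce the single-crossover classes DW r p and dw R P (87 + 83 = 170) plus the double crossovers (9).
RF(p–dw) = (170 + 9) / 1000 = 179/1000 = 0.1790 → 17.9 m.u.

17.9 m.u.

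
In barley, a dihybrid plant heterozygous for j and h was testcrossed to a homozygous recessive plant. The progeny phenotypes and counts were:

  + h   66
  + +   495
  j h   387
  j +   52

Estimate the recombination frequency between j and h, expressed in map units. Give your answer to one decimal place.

The two most frequent classes, + + (495) and j h (387), are the parental types, so the F1 was + + / j h.
The recombinant classes are + h and j +: 66 + 52 = 118.
Recombination frequency = 118/1000 = 0.1180 ≈ 11.8%, i.e. 11.8 map units.

11.8 map units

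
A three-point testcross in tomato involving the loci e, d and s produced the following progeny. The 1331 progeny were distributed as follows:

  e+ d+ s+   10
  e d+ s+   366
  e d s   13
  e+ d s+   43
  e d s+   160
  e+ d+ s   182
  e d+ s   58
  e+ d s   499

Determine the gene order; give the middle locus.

e

The two most frequent reciprocal classes, e+ d s and e d+ s+, are the parental types, so the F1 was e+ d s / e d+ s+.
The two rarest classes, e d s and e+ d+ s+, are the double crossovers. Comparing them with the parentals, only the e allele has switched, so e is the middle locus and the order is d – e – s.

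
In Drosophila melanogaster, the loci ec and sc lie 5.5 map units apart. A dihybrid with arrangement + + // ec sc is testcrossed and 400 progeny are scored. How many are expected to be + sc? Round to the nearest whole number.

A map distance of 5.5 map units corresponds to a recombination frequency of 0.055.
The F1 is + + / ec sc, so + sc is a recombinant gamete class with expected frequency r/2 = 0.055/2 = 0.0275.
Expected number = 0.0275 × 400 = 11.00 ≈ 11.

11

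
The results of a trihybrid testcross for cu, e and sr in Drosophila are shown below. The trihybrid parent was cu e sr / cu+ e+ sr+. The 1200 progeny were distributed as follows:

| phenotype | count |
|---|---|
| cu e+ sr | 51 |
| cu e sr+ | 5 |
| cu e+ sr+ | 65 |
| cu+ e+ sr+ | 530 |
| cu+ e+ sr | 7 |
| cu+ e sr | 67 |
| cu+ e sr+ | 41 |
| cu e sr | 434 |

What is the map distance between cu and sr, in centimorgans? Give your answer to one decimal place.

12.0 centimorgans

The two rarest classes, cu e sr+ and cu+ e+ sr, are the double crossovers. Comparing them with the parentals, only the sr allele has switched, so sr is the middle locus and the order is e – sr – cu.
Crossovers in the sr–cu interval produce the single-crossover classes cu+ e sr and cu e+ sr+ (67 + 65 = 132) plus the double crossovers (12).
RF(sr–cu) = (132 + 12) / 1200 = 144/1200 = 0.1200 → 12.0 centimorgans.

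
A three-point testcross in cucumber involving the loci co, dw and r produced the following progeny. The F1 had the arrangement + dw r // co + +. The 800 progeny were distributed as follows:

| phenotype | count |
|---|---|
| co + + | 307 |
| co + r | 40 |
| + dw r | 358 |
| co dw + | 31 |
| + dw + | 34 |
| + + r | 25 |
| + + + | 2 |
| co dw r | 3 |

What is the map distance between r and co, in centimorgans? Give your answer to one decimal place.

9.9 centimorgans

The two rarest classes, co dw r and + + +, are the double crossovers. Comparing them with the parentals, only the co allele has switched, so co is the middle locus and the order is dw – co – r.
Crossovers in the co–r interval produce the single-crossover classes + dw + and co + r (34 + 40 = 74) plus the double crossovers (5).
RF(co–r) = (74 + 5) / 800 = 79/800 = 0.0988 → 9.9 centimorgans.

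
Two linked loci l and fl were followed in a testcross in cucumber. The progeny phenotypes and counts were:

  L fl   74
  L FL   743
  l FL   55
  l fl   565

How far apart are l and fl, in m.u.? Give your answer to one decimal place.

9.0 m.u.

The two most frequent classes, L FL (743) and l fl (565), are the parental types, so the F1 was L FL / l fl.
The recombinant classes are L fl and l FL: 74 + 55 = 129.
Recombination frequency = 129/1437 = 0.0898 ≈ 9.0%, i.e. 9.0 m.u.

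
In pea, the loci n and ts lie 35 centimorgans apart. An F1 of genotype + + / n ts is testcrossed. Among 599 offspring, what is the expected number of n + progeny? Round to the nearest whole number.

105

A map distance of 35 centimorgans corresponds to a recombination frequency of 0.350.
The F1 is + + / n ts, so n + is a recombinant gamete class with expected frequency r/2 = 0.350/2 = 0.1750.
Expected number = 0.1750 × 599 = 104.82 ≈ 105.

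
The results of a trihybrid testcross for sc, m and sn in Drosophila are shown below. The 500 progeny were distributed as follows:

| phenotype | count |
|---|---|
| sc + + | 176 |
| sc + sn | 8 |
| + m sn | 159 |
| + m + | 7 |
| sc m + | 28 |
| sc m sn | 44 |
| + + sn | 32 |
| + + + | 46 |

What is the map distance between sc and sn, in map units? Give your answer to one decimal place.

The two most frequent reciprocal classes, + m sn and sc + +, are the parental types, so the F1 was + m sn / sc + +.
The two rarest classes, + m + and sc + sn, are the double crossovers. Comparing them with the parentals, only the sn allele has switched, so sn is the middle locus and the order is m – sn – sc.
Crossovers in the sn–sc interval produce the single-crossover classes sc m sn and + + + (44 + 46 = 90) plus the double crossovers (15).
RF(sn–sc) = (90 + 15) / 500 = 105/500 = 0.2100 → 21.0 map units.

21.0 map units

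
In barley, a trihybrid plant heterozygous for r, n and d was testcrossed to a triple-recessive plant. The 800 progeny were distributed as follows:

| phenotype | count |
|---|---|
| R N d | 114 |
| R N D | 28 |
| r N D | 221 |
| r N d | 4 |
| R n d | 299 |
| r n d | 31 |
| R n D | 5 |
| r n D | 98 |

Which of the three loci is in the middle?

The two most frequent reciprocal classes, R n d and r N D, are the parental types, so the F1 was R n d / r N D.
The two rarest classes, R n D and r N d, are the double crossovers. Comparing them with the parentals, only the d allele has switched, so d is the middle locus and the order is n – d – r.

d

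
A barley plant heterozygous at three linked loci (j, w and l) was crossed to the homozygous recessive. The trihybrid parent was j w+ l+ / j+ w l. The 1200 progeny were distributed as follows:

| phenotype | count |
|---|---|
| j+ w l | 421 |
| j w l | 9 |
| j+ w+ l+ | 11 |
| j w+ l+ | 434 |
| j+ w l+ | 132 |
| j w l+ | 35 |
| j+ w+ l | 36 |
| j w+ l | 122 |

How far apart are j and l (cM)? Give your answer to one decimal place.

22.8 cM

The two rarest classes, j+ w+ l+ and j w l, are the double crossovers. Comparing them with the parentals, only the j allele has switched, so j is the middle locus and the order is w – j – l.
Crossovers in the j–l interval produce the single-crossover classes j w+ l and j+ w l+ (122 + 132 = 254) plus the double crossovers (20).
RF(j–l) = (254 + 20) / 1200 = 274/1200 = 0.2283 → 22.8 cM.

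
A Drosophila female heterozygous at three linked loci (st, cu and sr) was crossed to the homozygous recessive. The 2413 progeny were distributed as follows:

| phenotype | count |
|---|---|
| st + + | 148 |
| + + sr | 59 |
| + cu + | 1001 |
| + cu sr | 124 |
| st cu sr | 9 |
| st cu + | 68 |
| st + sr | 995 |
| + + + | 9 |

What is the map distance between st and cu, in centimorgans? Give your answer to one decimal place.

The two most frequent reciprocal classes, + cu + and st + sr, are the parental types, so the F1 was + cu + / st + sr.
The two rarest classes, + + + and st cu sr, are the double crossovers. Comparing them with the parentals, only the cu allele has switched, so cu is the middle locus and the order is st – cu – sr.
Crossovers in the st–cu interval produce the single-crossover classes st cu + and + + sr (68 + 59 = 127) plus the double crossovers (18).
RF(st–cu) = (127 + 18) / 2413 = 145/2413 = 0.0601 → 6.0 centimorgans.

6.0 centimorgans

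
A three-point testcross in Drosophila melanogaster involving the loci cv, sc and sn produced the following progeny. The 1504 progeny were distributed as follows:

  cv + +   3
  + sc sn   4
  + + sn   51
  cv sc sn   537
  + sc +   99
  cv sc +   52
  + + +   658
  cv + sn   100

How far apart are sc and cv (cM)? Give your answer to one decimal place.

13.7 cM

The two most frequent reciprocal classes, cv sc sn and + + +, are the parental types, so the F1 was cv sc sn / + + +.
The two rarest classes, + sc sn and cv + +, are the double crossovers. Comparing them with the parentals, only the cv allele has switched, so cv is the middle locus and the order is sc – cv – sn.
Crossovers in the sc–cv interval produce the single-crossover classes cv + sn and + sc + (100 + 99 = 199) plus the double crossovers (7).
RF(sc–cv) = (199 + 7) / 1504 = 206/1504 = 0.1370 → 13.7 cM.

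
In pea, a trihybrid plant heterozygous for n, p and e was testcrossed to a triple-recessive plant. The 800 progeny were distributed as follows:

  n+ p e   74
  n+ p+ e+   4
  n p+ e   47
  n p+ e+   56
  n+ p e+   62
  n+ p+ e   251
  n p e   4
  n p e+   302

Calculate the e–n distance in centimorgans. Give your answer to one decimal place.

The two most frequent reciprocal classes, n+ p+ e and n p e+, are the parental types, so the F1 was n+ p+ e / n p e+.
The two rarest classes, n+ p+ e+ and n p e, are the double crossovers. Comparing them with the parentals, only the e allele has switched, so e is the middle locus and the order is n – e – p.
Crossovers in the n–e interval produce the single-crossover classes n p+ e and n+ p e+ (47 + 62 = 109) plus the double crossovers (8).
RF(n–e) = (109 + 8) / 800 = 117/800 = 0.1462 → 14.6 centimorgans.

14.6 centimorgans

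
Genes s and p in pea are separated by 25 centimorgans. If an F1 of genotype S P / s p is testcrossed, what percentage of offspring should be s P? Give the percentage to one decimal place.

12.5%

A map distance of 25 centimorgans corresponds to a recombination frequency of 0.250.
The F1 is S P / s p, so s P is a recombinant gamete class with expected frequency r/2 = 0.250/2 = 0.1250.
That is 0.1250 = 12.5% of the progeny.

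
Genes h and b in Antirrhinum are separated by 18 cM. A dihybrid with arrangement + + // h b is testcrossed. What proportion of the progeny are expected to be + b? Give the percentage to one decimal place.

A map distance of 18 cM corresponds to a recombination frequency of 0.180.
The F1 is + + / h b, so + b is a recombinant gamete class with expected frequency r/2 = 0.180/2 = 0.0900.
That is 0.0900 = 9.0% of the progeny.

9.0%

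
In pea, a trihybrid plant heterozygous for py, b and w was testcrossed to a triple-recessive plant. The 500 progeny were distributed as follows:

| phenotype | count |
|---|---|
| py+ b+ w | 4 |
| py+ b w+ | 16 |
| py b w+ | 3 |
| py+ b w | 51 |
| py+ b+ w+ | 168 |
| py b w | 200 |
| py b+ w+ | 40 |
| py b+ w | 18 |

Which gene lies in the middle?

w

The two most frequent reciprocal classes, py+ b+ w+ and py b w, are the parental types, so the F1 was py+ b+ w+ / py b w.
The two rarest classes, py+ b+ w and py b w+, are the double crossovers. Comparing them with the parentals, only the w allele has switched, so w is the middle locus and the order is b – w – py.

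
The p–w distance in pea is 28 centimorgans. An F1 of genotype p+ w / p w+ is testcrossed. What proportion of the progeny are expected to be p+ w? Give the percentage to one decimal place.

36.0%

A map distance of 28 centimorgans corresponds to a recombination frequency of 0.280.
The F1 is p+ w / p w+, so p+ w is a parental gamete class with expected frequency (1 − r)/2 = 0.720/2 = 0.3600.
That is 0.3600 = 36.0% of the progeny.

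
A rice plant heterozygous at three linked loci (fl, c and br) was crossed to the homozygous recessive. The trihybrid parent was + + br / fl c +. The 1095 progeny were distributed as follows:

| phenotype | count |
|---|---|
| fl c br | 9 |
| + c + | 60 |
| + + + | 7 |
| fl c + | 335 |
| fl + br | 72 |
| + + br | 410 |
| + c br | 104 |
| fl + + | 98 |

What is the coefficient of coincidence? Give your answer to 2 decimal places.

0.54

The two rarest classes, + + + and fl c br, are the double crossovers. Comparing them with the parentals, only the br allele has switched, so br is the middle locus and the order is c – br – fl.
c–br: (202 + 16)/1095 = 0.1991; br–fl: (132 + 16)/1095 = 0.1352.
Expected DCO frequency = 0.1991 × 0.1352 ≈ 0.02692; observed = 16/1095 ≈ 0.01461.
Coefficient of coincidence = 0.01461/0.02692 ≈ 0.54.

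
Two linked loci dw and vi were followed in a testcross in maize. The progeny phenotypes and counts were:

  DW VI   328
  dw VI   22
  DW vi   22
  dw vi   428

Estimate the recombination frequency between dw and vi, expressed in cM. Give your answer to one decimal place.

5.5 cM

The two most frequent classes, DW VI (328) and dw vi (428), are the parental types, so the F1 was DW VI / dw vi.
The recombinant classes are DW vi and dw VI: 22 + 22 = 44.
Recombination frequency = 44/800 = 0.0550 ≈ 5.5%, i.e. 5.5 cM.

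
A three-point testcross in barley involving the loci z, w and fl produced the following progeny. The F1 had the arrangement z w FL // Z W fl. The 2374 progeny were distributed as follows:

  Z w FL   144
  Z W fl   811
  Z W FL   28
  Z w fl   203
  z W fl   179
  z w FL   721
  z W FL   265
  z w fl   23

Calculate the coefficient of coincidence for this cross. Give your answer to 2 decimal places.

The two rarest classes, z w fl and Z W FL, are the double crossovers. Comparing them with the parentals, only the fl allele has switched, so fl is the middle locus and the order is w – fl – z.
w–fl: (468 + 51)/2374 = 0.2186; fl–z: (323 + 51)/2374 = 0.1575.
Expected DCO frequency = 0.2186 × 0.1575 ≈ 0.03443; observed = 51/2374 ≈ 0.02148.
Coefficient of coincidence = 0.02148/0.03443 ≈ 0.62.

0.62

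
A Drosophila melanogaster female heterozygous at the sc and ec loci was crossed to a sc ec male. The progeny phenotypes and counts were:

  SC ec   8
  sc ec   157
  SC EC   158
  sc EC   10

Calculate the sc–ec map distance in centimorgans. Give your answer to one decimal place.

5.4 centimorgans

The two most frequent classes, SC EC (158) and sc ec (157), are the parental types, so the F1 was SC EC / sc ec.
The recombinant classes are SC ec and sc EC: 8 + 10 = 18.
Recombination frequency = 18/333 = 0.0541 ≈ 5.4%, i.e. 5.4 centimorgans.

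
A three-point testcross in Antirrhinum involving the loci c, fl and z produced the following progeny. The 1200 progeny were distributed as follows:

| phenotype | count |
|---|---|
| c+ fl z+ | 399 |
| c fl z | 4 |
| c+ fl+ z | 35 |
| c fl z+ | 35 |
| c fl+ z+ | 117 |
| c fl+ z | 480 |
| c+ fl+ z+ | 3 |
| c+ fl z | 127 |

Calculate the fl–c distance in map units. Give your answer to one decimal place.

6.4 map units

The two most frequent reciprocal classes, c fl+ z and c+ fl z+, are the parental types, so the F1 was c fl+ z / c+ fl z+.
The two rarest classes, c fl z and c+ fl+ z+, are the double crossovers. Comparing them with the parentals, only the fl allele has switched, so fl is the middle locus and the order is c – fl – z.
Crossovers in the c–fl interval produce the single-crossover classes c+ fl+ z and c fl z+ (35 + 35 = 70) plus the double crossovers (7).
RF(c–fl) = (70 + 7) / 1200 = 77/1200 = 0.0642 → 6.4 map units.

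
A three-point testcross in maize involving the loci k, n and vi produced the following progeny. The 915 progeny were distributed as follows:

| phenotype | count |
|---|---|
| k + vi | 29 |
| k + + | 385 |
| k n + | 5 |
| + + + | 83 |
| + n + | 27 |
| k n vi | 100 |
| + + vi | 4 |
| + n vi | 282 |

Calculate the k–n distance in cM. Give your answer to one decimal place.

The two most frequent reciprocal classes, k + + and + n vi, are the parental types, so the F1 was k + + / + n vi.
The two rarest classes, k n + and + + vi, are the double crossovers. Comparing them with the parentals, only the n allele has switched, so n is the middle locus and the order is k – n – vi.
Crossovers in the k–n interval produce the single-crossover classes + + + and k n vi (83 + 100 = 183) plus the double crossovers (9).
RF(k–n) = (183 + 9) / 915 = 192/915 = 0.2098 → 21.0 cM.

21.0 cM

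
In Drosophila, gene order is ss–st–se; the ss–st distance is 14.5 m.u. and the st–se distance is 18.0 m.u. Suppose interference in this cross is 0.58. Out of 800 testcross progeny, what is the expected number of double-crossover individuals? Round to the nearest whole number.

9

Map distances give recombination frequencies of 0.145 and 0.180 for the two intervals.
With interference 0.58 (so coincidence = 0.42), expected double-crossover frequency = 0.145 × 0.180 × 0.42 = 0.01096.
Expected number = 0.01096 × 800 = 8.77 ≈ 9.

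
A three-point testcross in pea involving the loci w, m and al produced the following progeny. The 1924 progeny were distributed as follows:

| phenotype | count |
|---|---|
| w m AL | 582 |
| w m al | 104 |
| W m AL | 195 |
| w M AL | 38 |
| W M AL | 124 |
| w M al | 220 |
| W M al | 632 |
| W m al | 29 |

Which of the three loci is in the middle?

The two most frequent reciprocal classes, w m AL and W M al, are the parental types, so the F1 was w m AL / W M al.
The two rarest classes, w M AL and W m al, are the double crossovers. Comparing them with the parentals, only the m allele has switched, so m is the middle locus and the order is al – m – w.

m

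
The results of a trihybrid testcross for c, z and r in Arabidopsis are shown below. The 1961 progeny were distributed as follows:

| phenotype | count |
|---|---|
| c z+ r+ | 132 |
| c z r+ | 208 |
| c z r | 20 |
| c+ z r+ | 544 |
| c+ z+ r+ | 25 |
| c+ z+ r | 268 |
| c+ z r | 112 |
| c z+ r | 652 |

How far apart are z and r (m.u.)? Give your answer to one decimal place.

14.7 m.u.

The two most frequent reciprocal classes, c z+ r and c+ z r+, are the parental types, so the F1 was c z+ r / c+ z r+.
The two rarest classes, c z r and c+ z+ r+, are the double crossovers. Comparing them with the parentals, only the z allele has switched, so z is the middle locus and the order is c – z – r.
Crossovers in the z–r interval produce the single-crossover classes c z+ r+ and c+ z r (132 + 112 = 244) plus the double crossovers (45).
RF(z–r) = (244 + 45) / 1961 = 289/1961 = 0.1474 → 14.7 m.u.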